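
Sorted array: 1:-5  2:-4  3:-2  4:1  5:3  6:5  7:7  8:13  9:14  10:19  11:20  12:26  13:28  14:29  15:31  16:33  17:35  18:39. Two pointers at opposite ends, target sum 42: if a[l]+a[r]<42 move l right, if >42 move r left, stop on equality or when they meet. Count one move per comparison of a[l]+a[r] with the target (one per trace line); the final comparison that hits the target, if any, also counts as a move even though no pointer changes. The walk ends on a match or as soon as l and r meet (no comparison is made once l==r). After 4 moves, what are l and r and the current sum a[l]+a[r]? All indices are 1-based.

l=5, r=18, sum=42

[1,18] -5+39=34 <42 → l++
[2,18] -4+39=35 <42 → l++
[3,18] -2+39=37 <42 → l++
[4,18] 1+39=40 <42 → l++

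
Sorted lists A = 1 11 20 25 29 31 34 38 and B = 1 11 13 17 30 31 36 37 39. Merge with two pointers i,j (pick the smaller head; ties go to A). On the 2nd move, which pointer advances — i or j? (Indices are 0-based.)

[i=0,j=0] A[i]=1<=B[j]=1 take 1 → i++
[i=1,j=0] A[i]=11>B[j]=1 take 1 → j++

j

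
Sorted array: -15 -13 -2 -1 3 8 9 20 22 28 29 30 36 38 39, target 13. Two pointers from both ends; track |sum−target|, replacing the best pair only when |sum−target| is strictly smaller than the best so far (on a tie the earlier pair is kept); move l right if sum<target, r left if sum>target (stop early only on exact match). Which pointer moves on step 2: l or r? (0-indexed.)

r

[0,14] -15+39=24 d=11 * → r--
[0,13] -15+38=23 d=10 * → r--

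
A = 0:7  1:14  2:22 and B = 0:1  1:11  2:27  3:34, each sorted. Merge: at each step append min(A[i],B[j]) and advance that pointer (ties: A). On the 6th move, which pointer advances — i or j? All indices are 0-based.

[i=0,j=0] A[i]=7>B[j]=1 take 1 → j++
[i=0,j=1] A[i]=7<=B[j]=11 take 7 → i++
[i=1,j=1] A[i]=14>B[j]=11 take 11 → j++
[i=1,j=2] A[i]=14<=B[j]=27 take 14 → i++
[i=2,j=2] A[i]=22<=B[j]=27 take 22 → i++
[i=3,j=2] A done, take B[j]=27 → j++

j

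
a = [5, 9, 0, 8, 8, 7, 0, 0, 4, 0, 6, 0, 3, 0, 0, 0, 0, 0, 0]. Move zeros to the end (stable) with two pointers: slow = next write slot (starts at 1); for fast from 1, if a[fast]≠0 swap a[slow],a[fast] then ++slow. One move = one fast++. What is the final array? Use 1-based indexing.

[5, 9, 8, 8, 7, 4, 6, 3, 0, 0, 0, 0, 0, 0, 0, 0, 0, 0, 0]

slow=1 fast=1: a[fast]=5≠0 swap→a[1]=5, slow++,fast++
slow=2 fast=2: a[fast]=9≠0 swap→a[2]=9, slow++,fast++
slow=3 fast=3: a[fast]=0, fast++
slow=3 fast=4: a[fast]=8≠0 swap→a[3]=8, slow++,fast++
slow=4 fast=5: a[fast]=8≠0 swap→a[4]=8, slow++,fast++
slow=5 fast=6: a[fast]=7≠0 swap→a[5]=7, slow++,fast++
slow=6 fast=7: a[fast]=0, fast++
slow=6 fast=8: a[fast]=0, fast++
slow=6 fast=9: a[fast]=4≠0 swap→a[6]=4, slow++,fast++
slow=7 fast=10: a[fast]=0, fast++
slow=7 fast=11: a[fast]=6≠0 swap→a[7]=6, slow++,fast++
slow=8 fast=12: a[fast]=0, fast++
slow=8 fast=13: a[fast]=3≠0 swap→a[8]=3, slow++,fast++
slow=9 fast=14: a[fast]=0, fast++
slow=9 fast=15: a[fast]=0, fast++
slow=9 fast=16: a[fast]=0, fast++
slow=9 fast=17: a[fast]=0, fast++
slow=9 fast=18: a[fast]=0, fast++
slow=9 fast=19: a[fast]=0, fast++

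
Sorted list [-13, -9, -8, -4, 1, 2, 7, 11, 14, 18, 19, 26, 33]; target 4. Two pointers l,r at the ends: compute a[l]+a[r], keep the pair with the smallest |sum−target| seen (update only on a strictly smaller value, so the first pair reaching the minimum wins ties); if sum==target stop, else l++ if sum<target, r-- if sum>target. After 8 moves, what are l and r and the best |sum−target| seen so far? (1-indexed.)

[1,13] -13+33=20 d=16 * → r--
[1,12] -13+26=13 d=9 * → r--
[1,11] -13+19=6 d=2 * → r--
[1,10] -13+18=5 d=1 * → r--
[1,9] -13+14=1 d=3 → l++
[2,9] -9+14=5 d=1 → r--
[2,8] -9+11=2 d=2 → l++
[3,8] -8+11=3 d=1 → l++

l=4, r=8, best |Δ|=1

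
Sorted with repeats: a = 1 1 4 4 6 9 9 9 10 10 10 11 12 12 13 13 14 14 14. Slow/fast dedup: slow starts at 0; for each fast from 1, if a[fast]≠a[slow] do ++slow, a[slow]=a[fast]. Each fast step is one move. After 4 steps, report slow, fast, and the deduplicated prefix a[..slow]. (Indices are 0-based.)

(s=0,f=1) a[fast]=1=a[slow] dup → fast++
(s=0,f=2) a[fast]=4≠a[slow]=1 write a[1]=4 → slow++,fast++
(s=1,f=3) a[fast]=4=a[slow] dup → fast++
(s=1,f=4) a[fast]=6≠a[slow]=4 write a[2]=6 → slow++,fast++

slow=2, fast=5, prefix=[1, 4, 6]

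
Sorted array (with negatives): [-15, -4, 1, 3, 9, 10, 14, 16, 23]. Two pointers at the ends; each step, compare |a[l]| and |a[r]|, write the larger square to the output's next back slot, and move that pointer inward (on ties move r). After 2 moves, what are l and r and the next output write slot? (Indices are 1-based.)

l=1 r=9: |-15|<=|23| out[9]=529, r--
l=1 r=8: |-15|<=|16| out[8]=256, r--

l=1, r=7, next write slot=7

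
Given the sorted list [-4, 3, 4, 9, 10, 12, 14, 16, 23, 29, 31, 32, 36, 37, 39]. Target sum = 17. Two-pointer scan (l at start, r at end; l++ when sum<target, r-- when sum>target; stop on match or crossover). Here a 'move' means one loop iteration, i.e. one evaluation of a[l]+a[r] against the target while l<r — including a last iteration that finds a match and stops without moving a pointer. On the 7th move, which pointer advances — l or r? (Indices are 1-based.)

[1,15] -4+39=35 >17 → r--
[1,14] -4+37=33 >17 → r--
[1,13] -4+36=32 >17 → r--
[1,12] -4+32=28 >17 → r--
[1,11] -4+31=27 >17 → r--
[1,10] -4+29=25 >17 → r--
[1,9] -4+23=19 >17 → r--

r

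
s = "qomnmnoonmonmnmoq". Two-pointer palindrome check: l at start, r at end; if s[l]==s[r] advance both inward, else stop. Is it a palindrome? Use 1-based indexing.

l=1 r=17: 'q'=='q', l++,r--
l=2 r=16: 'o'=='o', l++,r--
l=3 r=15: 'm'=='m', l++,r--
l=4 r=14: 'n'=='n', l++,r--
l=5 r=13: 'm'=='m', l++,r--
l=6 r=12: 'n'=='n', l++,r--
l=7 r=11: 'o'=='o', l++,r--
l=8 r=10: 'o'!='m', stop

not a palindrome (mismatch at 8,10)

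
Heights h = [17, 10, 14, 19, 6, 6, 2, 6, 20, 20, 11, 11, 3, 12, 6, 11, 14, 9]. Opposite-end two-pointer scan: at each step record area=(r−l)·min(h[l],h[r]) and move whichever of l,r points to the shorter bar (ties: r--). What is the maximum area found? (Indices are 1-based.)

l=1 r=18: min(17,9)*17=153 best=153 *, r--
l=1 r=17: min(17,14)*16=224 best=224 *, r--
l=1 r=16: min(17,11)*15=165 best=224, r--
l=1 r=15: min(17,6)*14=84 best=224, r--
l=1 r=14: min(17,12)*13=156 best=224, r--
l=1 r=13: min(17,3)*12=36 best=224, r--
l=1 r=12: min(17,11)*11=121 best=224, r--
l=1 r=11: min(17,11)*10=110 best=224, r--
l=1 r=10: min(17,20)*9=153 best=224, l++
l=2 r=10: min(10,20)*8=80 best=224, l++
l=3 r=10: min(14,20)*7=98 best=224, l++
l=4 r=10: min(19,20)*6=114 best=224, l++
l=5 r=10: min(6,20)*5=30 best=224, l++
l=6 r=10: min(6,20)*4=24 best=224, l++
l=7 r=10: min(2,20)*3=6 best=224, l++
l=8 r=10: min(6,20)*2=12 best=224, l++
l=9 r=10: min(20,20)*1=20 best=224, r--

max area = 224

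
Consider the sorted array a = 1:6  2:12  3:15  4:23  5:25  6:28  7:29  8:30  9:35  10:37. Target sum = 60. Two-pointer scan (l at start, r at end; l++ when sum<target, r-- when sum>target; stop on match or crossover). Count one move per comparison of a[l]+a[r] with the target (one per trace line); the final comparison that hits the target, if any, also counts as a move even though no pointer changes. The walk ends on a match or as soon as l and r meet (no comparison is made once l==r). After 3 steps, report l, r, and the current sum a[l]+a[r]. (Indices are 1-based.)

l=1 r=10: 6+37=43 <60, l++
l=2 r=10: 12+37=49 <60, l++
l=3 r=10: 15+37=52 <60, l++

l=4, r=10, sum=60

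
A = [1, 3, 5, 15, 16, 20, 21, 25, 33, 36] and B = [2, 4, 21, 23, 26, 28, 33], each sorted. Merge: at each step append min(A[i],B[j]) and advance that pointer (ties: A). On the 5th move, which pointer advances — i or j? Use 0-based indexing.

[i=0,j=0] A[i]=1<=B[j]=2 take 1 → i++
[i=1,j=0] A[i]=3>B[j]=2 take 2 → j++
[i=1,j=1] A[i]=3<=B[j]=4 take 3 → i++
[i=2,j=1] A[i]=5>B[j]=4 take 4 → j++
[i=2,j=2] A[i]=5<=B[j]=21 take 5 → i++

i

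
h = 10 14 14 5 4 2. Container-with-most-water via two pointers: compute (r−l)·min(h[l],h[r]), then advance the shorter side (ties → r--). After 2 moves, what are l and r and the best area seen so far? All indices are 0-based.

[0,5] min(10,2)*5=10 best=10 * → r--
[0,4] min(10,4)*4=16 best=16 * → r--

l=0, r=3, best area=16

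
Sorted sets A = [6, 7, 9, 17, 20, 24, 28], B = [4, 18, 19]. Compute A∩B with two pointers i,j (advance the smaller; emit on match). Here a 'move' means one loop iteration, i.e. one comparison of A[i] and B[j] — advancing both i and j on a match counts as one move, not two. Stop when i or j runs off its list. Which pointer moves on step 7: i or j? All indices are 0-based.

[i=0,j=0] 6>4 → j++
[i=0,j=1] 6<18 → i++
[i=1,j=1] 7<18 → i++
[i=2,j=1] 9<18 → i++
[i=3,j=1] 17<18 → i++
[i=4,j=1] 20>18 → j++
[i=4,j=2] 20>19 → j++

j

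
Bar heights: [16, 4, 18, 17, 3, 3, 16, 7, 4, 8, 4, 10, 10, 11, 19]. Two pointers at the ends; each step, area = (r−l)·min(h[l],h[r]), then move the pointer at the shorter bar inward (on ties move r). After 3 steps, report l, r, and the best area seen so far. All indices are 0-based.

l=3, r=14, best area=224

[0,14] min(16,19)*14=224 best=224 * → l++
[1,14] min(4,19)*13=52 best=224 → l++
[2,14] min(18,19)*12=216 best=224 → l++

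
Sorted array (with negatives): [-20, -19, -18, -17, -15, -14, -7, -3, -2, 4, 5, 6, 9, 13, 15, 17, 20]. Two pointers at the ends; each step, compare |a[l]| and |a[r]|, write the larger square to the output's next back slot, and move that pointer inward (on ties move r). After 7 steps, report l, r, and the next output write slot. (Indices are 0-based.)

l=4, r=13, next write slot=9

[0,16] |-20|<=|20| out[16]=400 → r--
[0,15] |-20|>|17| out[15]=400 → l++
[1,15] |-19|>|17| out[14]=361 → l++
[2,15] |-18|>|17| out[13]=324 → l++
[3,15] |-17|<=|17| out[12]=289 → r--
[3,14] |-17|>|15| out[11]=289 → l++
[4,14] |-15|<=|15| out[10]=225 → r--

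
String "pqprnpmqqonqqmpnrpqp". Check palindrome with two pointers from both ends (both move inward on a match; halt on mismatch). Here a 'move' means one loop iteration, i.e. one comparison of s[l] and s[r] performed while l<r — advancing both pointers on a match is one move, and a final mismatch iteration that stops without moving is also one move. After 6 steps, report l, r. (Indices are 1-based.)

l=1 r=20: 'p'=='p', l++,r--
l=2 r=19: 'q'=='q', l++,r--
l=3 r=18: 'p'=='p', l++,r--
l=4 r=17: 'r'=='r', l++,r--
l=5 r=16: 'n'=='n', l++,r--
l=6 r=15: 'p'=='p', l++,r--

l=7, r=14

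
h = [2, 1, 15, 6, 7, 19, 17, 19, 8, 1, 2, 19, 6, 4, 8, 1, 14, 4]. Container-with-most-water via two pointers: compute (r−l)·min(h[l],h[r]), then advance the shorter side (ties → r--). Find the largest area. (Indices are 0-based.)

max area = 196

[0,17] min(2,4)*17=34 best=34 * → l++
[1,17] min(1,4)*16=16 best=34 → l++
[2,17] min(15,4)*15=60 best=60 * → r--
[2,16] min(15,14)*14=196 best=196 * → r--
[2,15] min(15,1)*13=13 best=196 → r--
[2,14] min(15,8)*12=96 best=196 → r--
[2,13] min(15,4)*11=44 best=196 → r--
[2,12] min(15,6)*10=60 best=196 → r--
[2,11] min(15,19)*9=135 best=196 → l++
[3,11] min(6,19)*8=48 best=196 → l++
[4,11] min(7,19)*7=49 best=196 → l++
[5,11] min(19,19)*6=114 best=196 → r--
[5,10] min(19,2)*5=10 best=196 → r--
[5,9] min(19,1)*4=4 best=196 → r--
[5,8] min(19,8)*3=24 best=196 → r--
[5,7] min(19,19)*2=38 best=196 → r--
[5,6] min(19,17)*1=17 best=196 → r--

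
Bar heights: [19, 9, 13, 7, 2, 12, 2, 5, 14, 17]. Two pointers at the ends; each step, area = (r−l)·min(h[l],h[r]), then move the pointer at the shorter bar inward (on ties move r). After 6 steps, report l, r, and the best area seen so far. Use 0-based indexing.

l=0, r=3, best area=153

l=0 r=9: min(19,17)*9=153 best=153 *, r--
l=0 r=8: min(19,14)*8=112 best=153, r--
l=0 r=7: min(19,5)*7=35 best=153, r--
l=0 r=6: min(19,2)*6=12 best=153, r--
l=0 r=5: min(19,12)*5=60 best=153, r--
l=0 r=4: min(19,2)*4=8 best=153, r--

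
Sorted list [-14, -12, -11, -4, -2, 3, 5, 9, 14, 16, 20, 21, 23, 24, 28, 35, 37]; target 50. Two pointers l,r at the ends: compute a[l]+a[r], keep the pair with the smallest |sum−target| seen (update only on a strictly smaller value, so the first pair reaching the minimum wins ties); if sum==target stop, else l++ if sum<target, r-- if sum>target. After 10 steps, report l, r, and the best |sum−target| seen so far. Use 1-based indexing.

l=10, r=16, best |Δ|=1

[1,17] -14+37=23 d=27 * → l++
[2,17] -12+37=25 d=25 * → l++
[3,17] -11+37=26 d=24 * → l++
[4,17] -4+37=33 d=17 * → l++
[5,17] -2+37=35 d=15 * → l++
[6,17] 3+37=40 d=10 * → l++
[7,17] 5+37=42 d=8 * → l++
[8,17] 9+37=46 d=4 * → l++
[9,17] 14+37=51 d=1 * → r--
[9,16] 14+35=49 d=1 → l++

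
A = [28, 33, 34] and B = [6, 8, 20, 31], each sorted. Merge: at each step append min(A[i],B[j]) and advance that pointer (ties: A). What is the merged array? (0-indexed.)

[6, 8, 20, 28, 31, 33, 34]

[i=0,j=0] A[i]=28>B[j]=6 take 6 → j++
[i=0,j=1] A[i]=28>B[j]=8 take 8 → j++
[i=0,j=2] A[i]=28>B[j]=20 take 20 → j++
[i=0,j=3] A[i]=28<=B[j]=31 take 28 → i++
[i=1,j=3] A[i]=33>B[j]=31 take 31 → j++
[i=1,j=4] B done, take A[i]=33 → i++
[i=2,j=4] B done, take A[i]=34 → i++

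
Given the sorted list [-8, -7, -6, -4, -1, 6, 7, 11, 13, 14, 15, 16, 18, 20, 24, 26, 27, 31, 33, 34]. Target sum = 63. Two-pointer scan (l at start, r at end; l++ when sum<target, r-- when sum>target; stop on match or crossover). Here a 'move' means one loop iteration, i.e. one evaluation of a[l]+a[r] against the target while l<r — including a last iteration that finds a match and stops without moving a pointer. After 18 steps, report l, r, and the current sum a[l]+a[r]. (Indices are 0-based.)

l=17, r=18, sum=64

l=0 r=19: -8+34=26 <63, l++
l=1 r=19: -7+34=27 <63, l++
l=2 r=19: -6+34=28 <63, l++
l=3 r=19: -4+34=30 <63, l++
l=4 r=19: -1+34=33 <63, l++
l=5 r=19: 6+34=40 <63, l++
l=6 r=19: 7+34=41 <63, l++
l=7 r=19: 11+34=45 <63, l++
l=8 r=19: 13+34=47 <63, l++
l=9 r=19: 14+34=48 <63, l++
l=10 r=19: 15+34=49 <63, l++
l=11 r=19: 16+34=50 <63, l++
l=12 r=19: 18+34=52 <63, l++
l=13 r=19: 20+34=54 <63, l++
l=14 r=19: 24+34=58 <63, l++
l=15 r=19: 26+34=60 <63, l++
l=16 r=19: 27+34=61 <63, l++
l=17 r=19: 31+34=65 >63, r--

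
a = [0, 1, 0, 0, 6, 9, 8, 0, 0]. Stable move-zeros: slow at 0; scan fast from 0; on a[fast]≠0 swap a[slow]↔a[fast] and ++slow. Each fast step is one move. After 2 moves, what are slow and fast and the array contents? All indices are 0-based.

(s=0,f=0) a[fast]=0 → fast++
(s=0,f=1) a[fast]=1≠0 swap→a[0]=1 → slow++,fast++

slow=1, fast=2, a=[1, 0, 0, 0, 6, 9, 8, 0, 0]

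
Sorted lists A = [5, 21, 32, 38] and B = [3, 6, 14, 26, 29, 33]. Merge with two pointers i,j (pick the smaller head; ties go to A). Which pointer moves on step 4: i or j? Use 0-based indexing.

[i=0,j=0] A[i]=5>B[j]=3 take 3 → j++
[i=0,j=1] A[i]=5<=B[j]=6 take 5 → i++
[i=1,j=1] A[i]=21>B[j]=6 take 6 → j++
[i=1,j=2] A[i]=21>B[j]=14 take 14 → j++

j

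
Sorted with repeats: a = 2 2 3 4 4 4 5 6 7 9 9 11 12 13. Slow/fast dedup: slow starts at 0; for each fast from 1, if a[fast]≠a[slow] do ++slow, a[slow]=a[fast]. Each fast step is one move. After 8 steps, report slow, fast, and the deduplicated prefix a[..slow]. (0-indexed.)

(s=0,f=1) a[fast]=2=a[slow] dup → fast++
(s=0,f=2) a[fast]=3≠a[slow]=2 write a[1]=3 → slow++,fast++
(s=1,f=3) a[fast]=4≠a[slow]=3 write a[2]=4 → slow++,fast++
(s=2,f=4) a[fast]=4=a[slow] dup → fast++
(s=2,f=5) a[fast]=4=a[slow] dup → fast++
(s=2,f=6) a[fast]=5≠a[slow]=4 write a[3]=5 → slow++,fast++
(s=3,f=7) a[fast]=6≠a[slow]=5 write a[4]=6 → slow++,fast++
(s=4,f=8) a[fast]=7≠a[slow]=6 write a[5]=7 → slow++,fast++

slow=5, fast=9, prefix=[2, 3, 4, 5, 6, 7]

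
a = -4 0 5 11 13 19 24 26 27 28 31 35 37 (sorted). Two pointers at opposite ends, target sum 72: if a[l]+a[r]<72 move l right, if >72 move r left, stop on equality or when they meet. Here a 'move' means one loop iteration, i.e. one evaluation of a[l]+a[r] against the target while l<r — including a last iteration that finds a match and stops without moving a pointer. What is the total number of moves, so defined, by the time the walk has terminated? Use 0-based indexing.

12 moves

l=0 r=12: -4+37=33 <72, l++
l=1 r=12: 0+37=37 <72, l++
l=2 r=12: 5+37=42 <72, l++
l=3 r=12: 11+37=48 <72, l++
l=4 r=12: 13+37=50 <72, l++
l=5 r=12: 19+37=56 <72, l++
l=6 r=12: 24+37=61 <72, l++
l=7 r=12: 26+37=63 <72, l++
l=8 r=12: 27+37=64 <72, l++
l=9 r=12: 28+37=65 <72, l++
l=10 r=12: 31+37=68 <72, l++
l=11 r=12: 35+37=72, found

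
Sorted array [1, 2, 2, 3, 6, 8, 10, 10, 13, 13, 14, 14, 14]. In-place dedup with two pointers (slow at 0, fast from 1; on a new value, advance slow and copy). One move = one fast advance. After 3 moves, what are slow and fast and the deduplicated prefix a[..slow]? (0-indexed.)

slow=0 fast=1: a[fast]=2≠a[slow]=1 write a[1]=2, slow++,fast++
slow=1 fast=2: a[fast]=2=a[slow] dup, fast++
slow=1 fast=3: a[fast]=3≠a[slow]=2 write a[2]=3, slow++,fast++

slow=2, fast=4, prefix=[1, 2, 3]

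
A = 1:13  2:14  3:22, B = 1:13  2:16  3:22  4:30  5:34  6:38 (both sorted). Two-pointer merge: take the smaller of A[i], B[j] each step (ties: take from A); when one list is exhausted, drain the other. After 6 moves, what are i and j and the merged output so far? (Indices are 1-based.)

i=4, j=4, merged so far=[13, 13, 14, 16, 22, 22]

i=1 j=1: A[i]=13<=B[j]=13 take 13, i++
i=2 j=1: A[i]=14>B[j]=13 take 13, j++
i=2 j=2: A[i]=14<=B[j]=16 take 14, i++
i=3 j=2: A[i]=22>B[j]=16 take 16, j++
i=3 j=3: A[i]=22<=B[j]=22 take 22, i++
i=4 j=3: A done, take B[j]=22, j++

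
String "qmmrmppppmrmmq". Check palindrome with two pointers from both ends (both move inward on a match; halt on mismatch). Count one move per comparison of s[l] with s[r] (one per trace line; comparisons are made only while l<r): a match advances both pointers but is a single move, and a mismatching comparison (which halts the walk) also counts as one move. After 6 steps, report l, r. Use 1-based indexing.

[1,14] 'q'=='q' → l++,r--
[2,13] 'm'=='m' → l++,r--
[3,12] 'm'=='m' → l++,r--
[4,11] 'r'=='r' → l++,r--
[5,10] 'm'=='m' → l++,r--
[6,9] 'p'=='p' → l++,r--

l=7, r=8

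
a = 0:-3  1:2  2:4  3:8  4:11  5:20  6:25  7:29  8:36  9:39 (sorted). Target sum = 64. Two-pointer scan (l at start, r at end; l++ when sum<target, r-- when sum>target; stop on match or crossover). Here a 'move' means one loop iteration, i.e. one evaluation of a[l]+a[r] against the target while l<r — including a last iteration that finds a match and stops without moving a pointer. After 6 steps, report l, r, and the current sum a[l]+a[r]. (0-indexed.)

l=6, r=9, sum=64

l=0 r=9: -3+39=36 <64, l++
l=1 r=9: 2+39=41 <64, l++
l=2 r=9: 4+39=43 <64, l++
l=3 r=9: 8+39=47 <64, l++
l=4 r=9: 11+39=50 <64, l++
l=5 r=9: 20+39=59 <64, l++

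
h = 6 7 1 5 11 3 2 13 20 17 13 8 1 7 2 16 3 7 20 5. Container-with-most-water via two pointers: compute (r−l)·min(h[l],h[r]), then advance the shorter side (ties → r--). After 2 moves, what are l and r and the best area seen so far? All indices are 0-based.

l=0 r=19: min(6,5)*19=95 best=95 *, r--
l=0 r=18: min(6,20)*18=108 best=108 *, l++

l=1, r=18, best area=108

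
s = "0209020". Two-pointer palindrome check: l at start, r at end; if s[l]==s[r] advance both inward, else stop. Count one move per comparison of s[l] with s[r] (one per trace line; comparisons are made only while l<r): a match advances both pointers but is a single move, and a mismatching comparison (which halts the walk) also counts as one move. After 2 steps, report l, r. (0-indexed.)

l=2, r=4

l=0 r=6: '0'=='0', l++,r--
l=1 r=5: '2'=='2', l++,r--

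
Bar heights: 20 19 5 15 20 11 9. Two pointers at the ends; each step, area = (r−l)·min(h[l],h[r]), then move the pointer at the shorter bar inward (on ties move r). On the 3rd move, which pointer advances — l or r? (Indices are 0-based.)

[0,6] min(20,9)*6=54 best=54 * → r--
[0,5] min(20,11)*5=55 best=55 * → r--
[0,4] min(20,20)*4=80 best=80 * → r--

r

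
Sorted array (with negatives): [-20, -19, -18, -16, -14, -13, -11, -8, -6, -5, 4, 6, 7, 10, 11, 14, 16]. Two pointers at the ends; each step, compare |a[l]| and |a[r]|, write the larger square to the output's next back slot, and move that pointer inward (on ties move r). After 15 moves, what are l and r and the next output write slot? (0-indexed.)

l=9, r=10, next write slot=1

l=0 r=16: |-20|>|16| out[16]=400, l++
l=1 r=16: |-19|>|16| out[15]=361, l++
l=2 r=16: |-18|>|16| out[14]=324, l++
l=3 r=16: |-16|<=|16| out[13]=256, r--
l=3 r=15: |-16|>|14| out[12]=256, l++
l=4 r=15: |-14|<=|14| out[11]=196, r--
l=4 r=14: |-14|>|11| out[10]=196, l++
l=5 r=14: |-13|>|11| out[9]=169, l++
l=6 r=14: |-11|<=|11| out[8]=121, r--
l=6 r=13: |-11|>|10| out[7]=121, l++
l=7 r=13: |-8|<=|10| out[6]=100, r--
l=7 r=12: |-8|>|7| out[5]=64, l++
l=8 r=12: |-6|<=|7| out[4]=49, r--
l=8 r=11: |-6|<=|6| out[3]=36, r--
l=8 r=10: |-6|>|4| out[2]=36, l++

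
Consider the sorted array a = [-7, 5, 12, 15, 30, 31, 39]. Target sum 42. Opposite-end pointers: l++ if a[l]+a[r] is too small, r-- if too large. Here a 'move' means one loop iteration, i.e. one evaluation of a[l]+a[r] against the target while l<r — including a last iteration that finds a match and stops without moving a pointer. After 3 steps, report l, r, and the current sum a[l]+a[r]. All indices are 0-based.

l=2, r=5, sum=43

l=0 r=6: -7+39=32 <42, l++
l=1 r=6: 5+39=44 >42, r--
l=1 r=5: 5+31=36 <42, l++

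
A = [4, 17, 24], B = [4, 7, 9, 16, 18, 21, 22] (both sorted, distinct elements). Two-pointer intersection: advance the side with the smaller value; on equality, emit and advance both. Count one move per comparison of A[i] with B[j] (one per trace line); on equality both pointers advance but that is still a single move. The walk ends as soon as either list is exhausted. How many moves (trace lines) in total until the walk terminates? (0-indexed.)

8 moves

i=0 j=0: 4==4 emit, i++,j++
i=1 j=1: 17>7, j++
i=1 j=2: 17>9, j++
i=1 j=3: 17>16, j++
i=1 j=4: 17<18, i++
i=2 j=4: 24>18, j++
i=2 j=5: 24>21, j++
i=2 j=6: 24>22, j++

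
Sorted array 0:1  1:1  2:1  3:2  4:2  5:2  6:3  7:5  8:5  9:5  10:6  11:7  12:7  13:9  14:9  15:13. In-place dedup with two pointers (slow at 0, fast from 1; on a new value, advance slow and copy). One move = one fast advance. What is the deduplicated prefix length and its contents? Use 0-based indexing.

slow=0 fast=1: a[fast]=1=a[slow] dup, fast++
slow=0 fast=2: a[fast]=1=a[slow] dup, fast++
slow=0 fast=3: a[fast]=2≠a[slow]=1 write a[1]=2, slow++,fast++
slow=1 fast=4: a[fast]=2=a[slow] dup, fast++
slow=1 fast=5: a[fast]=2=a[slow] dup, fast++
slow=1 fast=6: a[fast]=3≠a[slow]=2 write a[2]=3, slow++,fast++
slow=2 fast=7: a[fast]=5≠a[slow]=3 write a[3]=5, slow++,fast++
slow=3 fast=8: a[fast]=5=a[slow] dup, fast++
slow=3 fast=9: a[fast]=5=a[slow] dup, fast++
slow=3 fast=10: a[fast]=6≠a[slow]=5 write a[4]=6, slow++,fast++
slow=4 fast=11: a[fast]=7≠a[slow]=6 write a[5]=7, slow++,fast++
slow=5 fast=12: a[fast]=7=a[slow] dup, fast++
slow=5 fast=13: a[fast]=9≠a[slow]=7 write a[6]=9, slow++,fast++
slow=6 fast=14: a[fast]=9=a[slow] dup, fast++
slow=6 fast=15: a[fast]=13≠a[slow]=9 write a[7]=13, slow++,fast++

length 8; prefix = [1, 2, 3, 5, 6, 7, 9, 13]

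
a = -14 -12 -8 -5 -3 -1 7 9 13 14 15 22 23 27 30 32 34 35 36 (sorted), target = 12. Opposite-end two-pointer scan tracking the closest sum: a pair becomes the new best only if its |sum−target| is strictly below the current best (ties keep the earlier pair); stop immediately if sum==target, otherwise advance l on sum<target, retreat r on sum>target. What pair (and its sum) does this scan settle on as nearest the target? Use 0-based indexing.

[0,18] -14+36=22 d=10 * → r--
[0,17] -14+35=21 d=9 * → r--
[0,16] -14+34=20 d=8 * → r--
[0,15] -14+32=18 d=6 * → r--
[0,14] -14+30=16 d=4 * → r--
[0,13] -14+27=13 d=1 * → r--
[0,12] -14+23=9 d=3 → l++
[1,12] -12+23=11 d=1 → l++
[2,12] -8+23=15 d=3 → r--
[2,11] -8+22=14 d=2 → r--
[2,10] -8+15=7 d=5 → l++
[3,10] -5+15=10 d=2 → l++
[4,10] -3+15=12 d=0 * → stop

pair (-3, 15) with sum 12 (|Δ|=0)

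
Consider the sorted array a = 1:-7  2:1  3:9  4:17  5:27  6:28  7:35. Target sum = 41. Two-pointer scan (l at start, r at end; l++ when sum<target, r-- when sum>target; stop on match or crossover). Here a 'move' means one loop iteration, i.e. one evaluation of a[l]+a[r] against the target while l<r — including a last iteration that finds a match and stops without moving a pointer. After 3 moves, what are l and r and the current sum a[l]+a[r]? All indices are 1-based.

l=1 r=7: -7+35=28 <41, l++
l=2 r=7: 1+35=36 <41, l++
l=3 r=7: 9+35=44 >41, r--

l=3, r=6, sum=37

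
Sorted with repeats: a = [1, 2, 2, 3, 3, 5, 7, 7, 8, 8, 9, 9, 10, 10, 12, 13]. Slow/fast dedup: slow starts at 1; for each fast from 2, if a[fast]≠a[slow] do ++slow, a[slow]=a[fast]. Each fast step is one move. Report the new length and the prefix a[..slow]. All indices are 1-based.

length 10; prefix = [1, 2, 3, 5, 7, 8, 9, 10, 12, 13]

slow=1 fast=2: a[fast]=2≠a[slow]=1 write a[2]=2, slow++,fast++
slow=2 fast=3: a[fast]=2=a[slow] dup, fast++
slow=2 fast=4: a[fast]=3≠a[slow]=2 write a[3]=3, slow++,fast++
slow=3 fast=5: a[fast]=3=a[slow] dup, fast++
slow=3 fast=6: a[fast]=5≠a[slow]=3 write a[4]=5, slow++,fast++
slow=4 fast=7: a[fast]=7≠a[slow]=5 write a[5]=7, slow++,fast++
slow=5 fast=8: a[fast]=7=a[slow] dup, fast++
slow=5 fast=9: a[fast]=8≠a[slow]=7 write a[6]=8, slow++,fast++
slow=6 fast=10: a[fast]=8=a[slow] dup, fast++
slow=6 fast=11: a[fast]=9≠a[slow]=8 write a[7]=9, slow++,fast++
slow=7 fast=12: a[fast]=9=a[slow] dup, fast++
slow=7 fast=13: a[fast]=10≠a[slow]=9 write a[8]=10, slow++,fast++
slow=8 fast=14: a[fast]=10=a[slow] dup, fast++
slow=8 fast=15: a[fast]=12≠a[slow]=10 write a[9]=12, slow++,fast++
slow=9 fast=16: a[fast]=13≠a[slow]=12 write a[10]=13, slow++,fast++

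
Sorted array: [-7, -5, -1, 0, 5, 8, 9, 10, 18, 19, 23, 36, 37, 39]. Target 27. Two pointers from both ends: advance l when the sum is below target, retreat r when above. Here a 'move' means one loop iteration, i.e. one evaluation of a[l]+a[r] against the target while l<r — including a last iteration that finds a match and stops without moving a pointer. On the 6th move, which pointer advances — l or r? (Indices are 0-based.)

l

l=0 r=13: -7+39=32 >27, r--
l=0 r=12: -7+37=30 >27, r--
l=0 r=11: -7+36=29 >27, r--
l=0 r=10: -7+23=16 <27, l++
l=1 r=10: -5+23=18 <27, l++
l=2 r=10: -1+23=22 <27, l++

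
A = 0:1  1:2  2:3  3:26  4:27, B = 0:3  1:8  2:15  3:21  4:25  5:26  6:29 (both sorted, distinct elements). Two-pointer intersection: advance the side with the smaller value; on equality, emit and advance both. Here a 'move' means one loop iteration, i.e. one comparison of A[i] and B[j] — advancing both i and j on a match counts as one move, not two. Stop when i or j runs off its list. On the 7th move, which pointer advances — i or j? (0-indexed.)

[i=0,j=0] 1<3 → i++
[i=1,j=0] 2<3 → i++
[i=2,j=0] 3==3 emit → i++,j++
[i=3,j=1] 26>8 → j++
[i=3,j=2] 26>15 → j++
[i=3,j=3] 26>21 → j++
[i=3,j=4] 26>25 → j++

j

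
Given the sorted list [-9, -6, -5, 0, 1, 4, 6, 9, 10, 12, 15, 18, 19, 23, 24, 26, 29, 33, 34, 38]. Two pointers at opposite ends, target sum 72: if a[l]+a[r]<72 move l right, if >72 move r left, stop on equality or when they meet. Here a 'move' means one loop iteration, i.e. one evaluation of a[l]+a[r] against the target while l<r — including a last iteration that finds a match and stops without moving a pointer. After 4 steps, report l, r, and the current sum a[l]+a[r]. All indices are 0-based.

l=0 r=19: -9+38=29 <72, l++
l=1 r=19: -6+38=32 <72, l++
l=2 r=19: -5+38=33 <72, l++
l=3 r=19: 0+38=38 <72, l++

l=4, r=19, sum=39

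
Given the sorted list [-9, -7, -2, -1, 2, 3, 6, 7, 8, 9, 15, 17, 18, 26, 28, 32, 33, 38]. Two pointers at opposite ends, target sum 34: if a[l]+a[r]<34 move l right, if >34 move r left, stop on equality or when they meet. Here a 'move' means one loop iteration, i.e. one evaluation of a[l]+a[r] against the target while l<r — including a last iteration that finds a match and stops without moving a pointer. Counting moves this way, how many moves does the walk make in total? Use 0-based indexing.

l=0 r=17: -9+38=29 <34, l++
l=1 r=17: -7+38=31 <34, l++
l=2 r=17: -2+38=36 >34, r--
l=2 r=16: -2+33=31 <34, l++
l=3 r=16: -1+33=32 <34, l++
l=4 r=16: 2+33=35 >34, r--
l=4 r=15: 2+32=34, found

7 moves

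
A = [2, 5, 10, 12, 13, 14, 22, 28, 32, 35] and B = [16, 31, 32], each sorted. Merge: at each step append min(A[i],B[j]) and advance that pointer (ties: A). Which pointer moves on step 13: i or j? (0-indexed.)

i

[i=0,j=0] A[i]=2<=B[j]=16 take 2 → i++
[i=1,j=0] A[i]=5<=B[j]=16 take 5 → i++
[i=2,j=0] A[i]=10<=B[j]=16 take 10 → i++
[i=3,j=0] A[i]=12<=B[j]=16 take 12 → i++
[i=4,j=0] A[i]=13<=B[j]=16 take 13 → i++
[i=5,j=0] A[i]=14<=B[j]=16 take 14 → i++
[i=6,j=0] A[i]=22>B[j]=16 take 16 → j++
[i=6,j=1] A[i]=22<=B[j]=31 take 22 → i++
[i=7,j=1] A[i]=28<=B[j]=31 take 28 → i++
[i=8,j=1] A[i]=32>B[j]=31 take 31 → j++
[i=8,j=2] A[i]=32<=B[j]=32 take 32 → i++
[i=9,j=2] A[i]=35>B[j]=32 take 32 → j++
[i=9,j=3] B done, take A[i]=35 → i++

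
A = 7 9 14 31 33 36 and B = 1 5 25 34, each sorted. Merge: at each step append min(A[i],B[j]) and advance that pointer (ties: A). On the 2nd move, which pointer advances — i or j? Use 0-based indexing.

j

[i=0,j=0] A[i]=7>B[j]=1 take 1 → j++
[i=0,j=1] A[i]=7>B[j]=5 take 5 → j++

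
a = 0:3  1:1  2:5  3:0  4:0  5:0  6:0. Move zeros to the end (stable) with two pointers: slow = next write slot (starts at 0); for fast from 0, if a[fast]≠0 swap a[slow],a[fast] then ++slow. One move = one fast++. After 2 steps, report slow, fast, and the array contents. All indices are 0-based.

slow=2, fast=2, a=[3, 1, 5, 0, 0, 0, 0]

(s=0,f=0) a[fast]=3≠0 swap→a[0]=3 → slow++,fast++
(s=1,f=1) a[fast]=1≠0 swap→a[1]=1 → slow++,fast++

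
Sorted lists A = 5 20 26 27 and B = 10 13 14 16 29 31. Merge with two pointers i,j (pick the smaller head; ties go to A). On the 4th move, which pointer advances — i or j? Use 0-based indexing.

i=0 j=0: A[i]=5<=B[j]=10 take 5, i++
i=1 j=0: A[i]=20>B[j]=10 take 10, j++
i=1 j=1: A[i]=20>B[j]=13 take 13, j++
i=1 j=2: A[i]=20>B[j]=14 take 14, j++

j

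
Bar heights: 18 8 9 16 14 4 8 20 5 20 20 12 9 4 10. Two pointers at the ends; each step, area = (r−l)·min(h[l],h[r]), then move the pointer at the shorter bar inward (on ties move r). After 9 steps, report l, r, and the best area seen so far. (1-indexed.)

l=1 r=15: min(18,10)*14=140 best=140 *, r--
l=1 r=14: min(18,4)*13=52 best=140, r--
l=1 r=13: min(18,9)*12=108 best=140, r--
l=1 r=12: min(18,12)*11=132 best=140, r--
l=1 r=11: min(18,20)*10=180 best=180 *, l++
l=2 r=11: min(8,20)*9=72 best=180, l++
l=3 r=11: min(9,20)*8=72 best=180, l++
l=4 r=11: min(16,20)*7=112 best=180, l++
l=5 r=11: min(14,20)*6=84 best=180, l++

l=6, r=11, best area=180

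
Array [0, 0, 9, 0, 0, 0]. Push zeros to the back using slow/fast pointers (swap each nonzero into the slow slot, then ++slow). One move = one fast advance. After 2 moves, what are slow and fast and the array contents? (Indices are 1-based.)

(s=1,f=1) a[fast]=0 → fast++
(s=1,f=2) a[fast]=0 → fast++

slow=1, fast=3, a=[0, 0, 9, 0, 0, 0]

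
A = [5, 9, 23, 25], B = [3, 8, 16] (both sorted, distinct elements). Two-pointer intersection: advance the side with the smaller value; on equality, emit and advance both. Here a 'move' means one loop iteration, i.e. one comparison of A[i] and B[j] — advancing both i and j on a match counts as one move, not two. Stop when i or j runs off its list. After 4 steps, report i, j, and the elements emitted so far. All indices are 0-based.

[i=0,j=0] 5>3 → j++
[i=0,j=1] 5<8 → i++
[i=1,j=1] 9>8 → j++
[i=1,j=2] 9<16 → i++

i=2, j=2, emitted=[]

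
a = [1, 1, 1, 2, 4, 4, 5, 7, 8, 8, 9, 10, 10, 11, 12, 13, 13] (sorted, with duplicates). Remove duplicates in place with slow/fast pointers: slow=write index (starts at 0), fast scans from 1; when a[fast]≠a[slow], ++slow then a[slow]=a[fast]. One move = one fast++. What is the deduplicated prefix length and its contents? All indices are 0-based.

length 11; prefix = [1, 2, 4, 5, 7, 8, 9, 10, 11, 12, 13]

(s=0,f=1) a[fast]=1=a[slow] dup → fast++
(s=0,f=2) a[fast]=1=a[slow] dup → fast++
(s=0,f=3) a[fast]=2≠a[slow]=1 write a[1]=2 → slow++,fast++
(s=1,f=4) a[fast]=4≠a[slow]=2 write a[2]=4 → slow++,fast++
(s=2,f=5) a[fast]=4=a[slow] dup → fast++
(s=2,f=6) a[fast]=5≠a[slow]=4 write a[3]=5 → slow++,fast++
(s=3,f=7) a[fast]=7≠a[slow]=5 write a[4]=7 → slow++,fast++
(s=4,f=8) a[fast]=8≠a[slow]=7 write a[5]=8 → slow++,fast++
(s=5,f=9) a[fast]=8=a[slow] dup → fast++
(s=5,f=10) a[fast]=9≠a[slow]=8 write a[6]=9 → slow++,fast++
(s=6,f=11) a[fast]=10≠a[slow]=9 write a[7]=10 → slow++,fast++
(s=7,f=12) a[fast]=10=a[slow] dup → fast++
(s=7,f=13) a[fast]=11≠a[slow]=10 write a[8]=11 → slow++,fast++
(s=8,f=14) a[fast]=12≠a[slow]=11 write a[9]=12 → slow++,fast++
(s=9,f=15) a[fast]=13≠a[slow]=12 write a[10]=13 → slow++,fast++
(s=10,f=16) a[fast]=13=a[slow] dup → fast++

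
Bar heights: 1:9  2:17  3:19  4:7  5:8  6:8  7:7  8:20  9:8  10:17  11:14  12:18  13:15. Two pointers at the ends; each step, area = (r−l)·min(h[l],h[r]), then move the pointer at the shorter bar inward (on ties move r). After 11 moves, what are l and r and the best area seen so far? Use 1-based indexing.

l=7, r=8, best area=170

[1,13] min(9,15)*12=108 best=108 * → l++
[2,13] min(17,15)*11=165 best=165 * → r--
[2,12] min(17,18)*10=170 best=170 * → l++
[3,12] min(19,18)*9=162 best=170 → r--
[3,11] min(19,14)*8=112 best=170 → r--
[3,10] min(19,17)*7=119 best=170 → r--
[3,9] min(19,8)*6=48 best=170 → r--
[3,8] min(19,20)*5=95 best=170 → l++
[4,8] min(7,20)*4=28 best=170 → l++
[5,8] min(8,20)*3=24 best=170 → l++
[6,8] min(8,20)*2=16 best=170 → l++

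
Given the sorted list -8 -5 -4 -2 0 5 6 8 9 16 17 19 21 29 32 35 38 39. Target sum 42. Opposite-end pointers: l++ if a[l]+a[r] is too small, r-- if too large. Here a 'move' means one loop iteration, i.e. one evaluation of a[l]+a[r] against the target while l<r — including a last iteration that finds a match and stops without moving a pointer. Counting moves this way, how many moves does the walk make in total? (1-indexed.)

17 moves

l=1 r=18: -8+39=31 <42, l++
l=2 r=18: -5+39=34 <42, l++
l=3 r=18: -4+39=35 <42, l++
l=4 r=18: -2+39=37 <42, l++
l=5 r=18: 0+39=39 <42, l++
l=6 r=18: 5+39=44 >42, r--
l=6 r=17: 5+38=43 >42, r--
l=6 r=16: 5+35=40 <42, l++
l=7 r=16: 6+35=41 <42, l++
l=8 r=16: 8+35=43 >42, r--
l=8 r=15: 8+32=40 <42, l++
l=9 r=15: 9+32=41 <42, l++
l=10 r=15: 16+32=48 >42, r--
l=10 r=14: 16+29=45 >42, r--
l=10 r=13: 16+21=37 <42, l++
l=11 r=13: 17+21=38 <42, l++
l=12 r=13: 19+21=40 <42, l++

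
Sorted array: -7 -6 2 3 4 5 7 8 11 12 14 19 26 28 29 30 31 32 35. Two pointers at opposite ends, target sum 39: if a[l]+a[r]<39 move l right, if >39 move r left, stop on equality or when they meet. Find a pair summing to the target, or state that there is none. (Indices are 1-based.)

l=1 r=19: -7+35=28 <39, l++
l=2 r=19: -6+35=29 <39, l++
l=3 r=19: 2+35=37 <39, l++
l=4 r=19: 3+35=38 <39, l++
l=5 r=19: 4+35=39, found

(4, 35)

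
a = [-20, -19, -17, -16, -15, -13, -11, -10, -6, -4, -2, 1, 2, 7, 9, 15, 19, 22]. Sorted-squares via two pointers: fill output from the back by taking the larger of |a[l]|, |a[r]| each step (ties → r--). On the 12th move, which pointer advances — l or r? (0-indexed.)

[0,17] |-20|<=|22| out[17]=484 → r--
[0,16] |-20|>|19| out[16]=400 → l++
[1,16] |-19|<=|19| out[15]=361 → r--
[1,15] |-19|>|15| out[14]=361 → l++
[2,15] |-17|>|15| out[13]=289 → l++
[3,15] |-16|>|15| out[12]=256 → l++
[4,15] |-15|<=|15| out[11]=225 → r--
[4,14] |-15|>|9| out[10]=225 → l++
[5,14] |-13|>|9| out[9]=169 → l++
[6,14] |-11|>|9| out[8]=121 → l++
[7,14] |-10|>|9| out[7]=100 → l++
[8,14] |-6|<=|9| out[6]=81 → r--

r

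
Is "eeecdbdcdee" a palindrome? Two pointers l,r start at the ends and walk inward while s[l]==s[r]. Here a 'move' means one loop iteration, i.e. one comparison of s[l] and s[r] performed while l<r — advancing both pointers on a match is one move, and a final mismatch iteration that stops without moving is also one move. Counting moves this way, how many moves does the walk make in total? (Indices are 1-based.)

3 moves

[1,11] 'e'=='e' → l++,r--
[2,10] 'e'=='e' → l++,r--
[3,9] 'e'!='d' → stop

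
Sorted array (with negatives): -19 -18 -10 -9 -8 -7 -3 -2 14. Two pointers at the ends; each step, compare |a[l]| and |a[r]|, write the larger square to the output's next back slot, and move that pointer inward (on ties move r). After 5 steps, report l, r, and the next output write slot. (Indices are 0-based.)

l=0 r=8: |-19|>|14| out[8]=361, l++
l=1 r=8: |-18|>|14| out[7]=324, l++
l=2 r=8: |-10|<=|14| out[6]=196, r--
l=2 r=7: |-10|>|-2| out[5]=100, l++
l=3 r=7: |-9|>|-2| out[4]=81, l++

l=4, r=7, next write slot=3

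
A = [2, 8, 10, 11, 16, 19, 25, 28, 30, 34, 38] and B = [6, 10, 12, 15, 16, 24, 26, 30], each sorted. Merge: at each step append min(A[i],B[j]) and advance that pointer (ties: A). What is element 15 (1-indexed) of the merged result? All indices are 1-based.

merged[15] = 28

[i=1,j=1] A[i]=2<=B[j]=6 take 2 → i++
[i=2,j=1] A[i]=8>B[j]=6 take 6 → j++
[i=2,j=2] A[i]=8<=B[j]=10 take 8 → i++
[i=3,j=2] A[i]=10<=B[j]=10 take 10 → i++
[i=4,j=2] A[i]=11>B[j]=10 take 10 → j++
[i=4,j=3] A[i]=11<=B[j]=12 take 11 → i++
[i=5,j=3] A[i]=16>B[j]=12 take 12 → j++
[i=5,j=4] A[i]=16>B[j]=15 take 15 → j++
[i=5,j=5] A[i]=16<=B[j]=16 take 16 → i++
[i=6,j=5] A[i]=19>B[j]=16 take 16 → j++
[i=6,j=6] A[i]=19<=B[j]=24 take 19 → i++
[i=7,j=6] A[i]=25>B[j]=24 take 24 → j++
[i=7,j=7] A[i]=25<=B[j]=26 take 25 → i++
[i=8,j=7] A[i]=28>B[j]=26 take 26 → j++
[i=8,j=8] A[i]=28<=B[j]=30 take 28 → i++
[i=9,j=8] A[i]=30<=B[j]=30 take 30 → i++
[i=10,j=8] A[i]=34>B[j]=30 take 30 → j++
[i=10,j=9] B done, take A[i]=34 → i++
[i=11,j=9] B done, take A[i]=38 → i++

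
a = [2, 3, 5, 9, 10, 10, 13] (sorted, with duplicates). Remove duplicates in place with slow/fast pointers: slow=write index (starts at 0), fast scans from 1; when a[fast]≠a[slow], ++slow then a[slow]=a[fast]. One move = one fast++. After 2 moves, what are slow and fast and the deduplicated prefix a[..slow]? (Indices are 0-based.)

slow=0 fast=1: a[fast]=3≠a[slow]=2 write a[1]=3, slow++,fast++
slow=1 fast=2: a[fast]=5≠a[slow]=3 write a[2]=5, slow++,fast++

slow=2, fast=3, prefix=[2, 3, 5]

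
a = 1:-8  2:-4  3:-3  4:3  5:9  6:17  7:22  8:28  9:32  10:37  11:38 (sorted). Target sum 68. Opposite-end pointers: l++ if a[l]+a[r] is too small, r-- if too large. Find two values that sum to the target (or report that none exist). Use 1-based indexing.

no pair

l=1 r=11: -8+38=30 <68, l++
l=2 r=11: -4+38=34 <68, l++
l=3 r=11: -3+38=35 <68, l++
l=4 r=11: 3+38=41 <68, l++
l=5 r=11: 9+38=47 <68, l++
l=6 r=11: 17+38=55 <68, l++
l=7 r=11: 22+38=60 <68, l++
l=8 r=11: 28+38=66 <68, l++
l=9 r=11: 32+38=70 >68, r--
l=9 r=10: 32+37=69 >68, r--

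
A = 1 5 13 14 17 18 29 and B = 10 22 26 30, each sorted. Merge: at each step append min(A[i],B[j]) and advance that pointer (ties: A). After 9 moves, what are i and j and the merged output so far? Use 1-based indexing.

[i=1,j=1] A[i]=1<=B[j]=10 take 1 → i++
[i=2,j=1] A[i]=5<=B[j]=10 take 5 → i++
[i=3,j=1] A[i]=13>B[j]=10 take 10 → j++
[i=3,j=2] A[i]=13<=B[j]=22 take 13 → i++
[i=4,j=2] A[i]=14<=B[j]=22 take 14 → i++
[i=5,j=2] A[i]=17<=B[j]=22 take 17 → i++
[i=6,j=2] A[i]=18<=B[j]=22 take 18 → i++
[i=7,j=2] A[i]=29>B[j]=22 take 22 → j++
[i=7,j=3] A[i]=29>B[j]=26 take 26 → j++

i=7, j=4, merged so far=[1, 5, 10, 13, 14, 17, 18, 22, 26]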